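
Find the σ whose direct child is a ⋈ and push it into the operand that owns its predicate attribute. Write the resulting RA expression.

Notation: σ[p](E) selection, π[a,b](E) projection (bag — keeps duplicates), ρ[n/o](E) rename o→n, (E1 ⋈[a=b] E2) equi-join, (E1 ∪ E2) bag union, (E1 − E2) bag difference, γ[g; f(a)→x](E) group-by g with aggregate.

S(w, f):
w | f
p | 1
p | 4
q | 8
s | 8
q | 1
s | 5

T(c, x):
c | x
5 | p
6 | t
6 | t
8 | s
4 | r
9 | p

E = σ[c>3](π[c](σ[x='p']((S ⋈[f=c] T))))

σ filters on x, owned by the right side.
E' = σ[c>3](π[c]((S ⋈[f=c] σ[x='p'](T))))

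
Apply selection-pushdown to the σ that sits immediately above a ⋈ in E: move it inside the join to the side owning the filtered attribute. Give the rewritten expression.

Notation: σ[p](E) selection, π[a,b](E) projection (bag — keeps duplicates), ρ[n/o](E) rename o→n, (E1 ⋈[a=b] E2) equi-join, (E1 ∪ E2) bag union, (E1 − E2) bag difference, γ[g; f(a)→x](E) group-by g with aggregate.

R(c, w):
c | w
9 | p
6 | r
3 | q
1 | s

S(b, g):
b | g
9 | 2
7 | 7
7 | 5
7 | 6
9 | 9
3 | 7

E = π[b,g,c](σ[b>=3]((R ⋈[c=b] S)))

σ filters on b, owned by the right side.
E' = π[b,g,c]((R ⋈[c=b] σ[b>=3](S)))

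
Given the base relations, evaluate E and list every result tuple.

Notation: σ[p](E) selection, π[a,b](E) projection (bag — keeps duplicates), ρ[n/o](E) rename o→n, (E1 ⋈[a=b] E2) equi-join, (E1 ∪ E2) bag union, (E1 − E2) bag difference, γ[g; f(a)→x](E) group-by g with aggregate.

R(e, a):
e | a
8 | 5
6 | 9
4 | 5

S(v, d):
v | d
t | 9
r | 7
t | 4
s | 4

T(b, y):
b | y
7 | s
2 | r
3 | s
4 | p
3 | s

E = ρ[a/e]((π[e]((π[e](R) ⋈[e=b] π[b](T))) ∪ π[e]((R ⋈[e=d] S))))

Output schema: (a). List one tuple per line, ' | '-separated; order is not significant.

Row counts bottom-up:
  R → 3
  π[e](R) → 3
  T → 5
  π[b](T) → 5
  (π[e](R) ⋈[e=b] π[b](T)) → 1
  π[e]((π[e](R) ⋈[e=b] π[b](T))) → 1
  R → 3
  S → 4
  (R ⋈[e=d] S) → 2
  π[e]((R ⋈[e=d] S)) → 2
  (π[e]((π[e](R) ⋈[e=b] π[b](T))) ∪ π[e]((R ⋈[e=d] S))) → 3
  ρ[a/e]((π[e]((π[e](R) ⋈[e=b] π[b](T))) ∪ π[e]((R ⋈[e=d] S)))) → 3

== RESULT ==
a
4
4
4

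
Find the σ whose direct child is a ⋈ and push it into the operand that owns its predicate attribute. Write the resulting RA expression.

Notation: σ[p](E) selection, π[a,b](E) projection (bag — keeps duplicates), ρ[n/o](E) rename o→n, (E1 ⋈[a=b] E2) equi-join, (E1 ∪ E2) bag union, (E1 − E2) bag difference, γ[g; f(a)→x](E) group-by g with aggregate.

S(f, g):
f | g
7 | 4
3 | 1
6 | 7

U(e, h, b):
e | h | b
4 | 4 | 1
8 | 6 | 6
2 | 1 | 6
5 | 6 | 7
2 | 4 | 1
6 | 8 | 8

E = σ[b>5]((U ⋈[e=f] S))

σ filters on b, owned by the left side.
E' = (σ[b>5](U) ⋈[e=f] S)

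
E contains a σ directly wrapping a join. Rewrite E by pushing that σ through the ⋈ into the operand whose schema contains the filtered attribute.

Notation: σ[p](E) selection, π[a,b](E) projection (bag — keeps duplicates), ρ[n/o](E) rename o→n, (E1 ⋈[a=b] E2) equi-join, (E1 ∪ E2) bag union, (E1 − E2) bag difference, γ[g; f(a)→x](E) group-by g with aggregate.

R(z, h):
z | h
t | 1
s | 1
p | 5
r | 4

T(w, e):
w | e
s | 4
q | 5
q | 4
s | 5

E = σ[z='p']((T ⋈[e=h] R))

σ filters on z, owned by the right side.
E' = (T ⋈[e=h] σ[z='p'](R))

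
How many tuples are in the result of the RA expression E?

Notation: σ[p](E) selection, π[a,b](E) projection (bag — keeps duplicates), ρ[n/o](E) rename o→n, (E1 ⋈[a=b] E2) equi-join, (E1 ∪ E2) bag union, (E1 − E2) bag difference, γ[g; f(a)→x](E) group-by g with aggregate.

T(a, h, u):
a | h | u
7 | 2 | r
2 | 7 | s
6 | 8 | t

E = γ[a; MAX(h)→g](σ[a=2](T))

Stepwise |·|:
  T → 3
  σ[a=2](T) → 1
  γ[a; MAX(h)→g](σ[a=2](T)) → 1

|E| = 1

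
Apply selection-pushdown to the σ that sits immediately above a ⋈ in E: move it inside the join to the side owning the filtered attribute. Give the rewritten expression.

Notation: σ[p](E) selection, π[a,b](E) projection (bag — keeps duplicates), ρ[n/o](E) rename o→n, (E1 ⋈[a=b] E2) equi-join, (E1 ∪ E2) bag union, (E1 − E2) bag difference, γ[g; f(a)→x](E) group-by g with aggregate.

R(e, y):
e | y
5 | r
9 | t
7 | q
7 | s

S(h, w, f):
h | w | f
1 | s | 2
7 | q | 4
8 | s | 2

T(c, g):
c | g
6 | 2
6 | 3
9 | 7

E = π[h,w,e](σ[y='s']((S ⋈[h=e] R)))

σ filters on y, owned by the right side.
E' = π[h,w,e]((S ⋈[h=e] σ[y='s'](R)))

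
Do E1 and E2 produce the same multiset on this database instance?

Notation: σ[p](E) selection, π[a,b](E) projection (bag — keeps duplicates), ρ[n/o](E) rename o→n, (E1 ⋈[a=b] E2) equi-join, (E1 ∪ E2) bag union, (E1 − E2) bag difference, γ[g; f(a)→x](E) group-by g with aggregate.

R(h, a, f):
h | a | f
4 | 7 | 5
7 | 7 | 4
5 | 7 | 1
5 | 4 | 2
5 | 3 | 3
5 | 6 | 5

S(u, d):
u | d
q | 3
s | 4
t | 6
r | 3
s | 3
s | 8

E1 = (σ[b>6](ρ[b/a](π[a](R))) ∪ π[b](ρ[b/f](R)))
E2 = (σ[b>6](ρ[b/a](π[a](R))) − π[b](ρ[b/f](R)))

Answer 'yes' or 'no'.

E1 stepwise |·|:
  R → 6
  π[a](R) → 6
  ρ[b/a](π[a](R)) → 6
  σ[b>6](ρ[b/a](π[a](R))) → 3
  R → 6
  ρ[b/f](R) → 6
  π[b](ρ[b/f](R)) → 6
  (σ[b>6](ρ[b/a](π[a](R))) ∪ π[b](ρ[b/f](R))) → 9
E2 stepwise |·|:
  R → 6
  π[a](R) → 6
  ρ[b/a](π[a](R)) → 6
  σ[b>6](ρ[b/a](π[a](R))) → 3
  R → 6
  ρ[b/f](R) → 6
  π[b](ρ[b/f](R)) → 6
  (σ[b>6](ρ[b/a](π[a](R))) − π[b](ρ[b/f](R))) → 3

E1 result:
b
1
2
3
4
5
5
7
7
7
E2 result:
b
7
7
7
Witness: (1,) appears 1× in E1 but 0× in E2.

no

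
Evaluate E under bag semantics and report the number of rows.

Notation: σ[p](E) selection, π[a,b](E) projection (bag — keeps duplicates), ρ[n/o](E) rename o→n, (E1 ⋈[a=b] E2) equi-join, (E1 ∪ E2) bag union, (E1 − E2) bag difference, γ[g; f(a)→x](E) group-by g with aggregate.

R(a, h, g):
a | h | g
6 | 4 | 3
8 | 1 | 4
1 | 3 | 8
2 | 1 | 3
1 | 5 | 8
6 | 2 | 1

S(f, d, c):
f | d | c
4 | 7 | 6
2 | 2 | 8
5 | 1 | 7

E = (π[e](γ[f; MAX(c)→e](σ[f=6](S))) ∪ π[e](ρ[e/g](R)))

Row counts bottom-up:
  S → 3
  σ[f=6](S) → 0
  γ[f; MAX(c)→e](σ[f=6](S)) → 0
  π[e](γ[f; MAX(c)→e](σ[f=6](S))) → 0
  R → 6
  ρ[e/g](R) → 6
  π[e](ρ[e/g](R)) → 6
  (π[e](γ[f; MAX(c)→e](σ[f=6](S))) ∪ π[e](ρ[e/g](R))) → 6

|E| = 6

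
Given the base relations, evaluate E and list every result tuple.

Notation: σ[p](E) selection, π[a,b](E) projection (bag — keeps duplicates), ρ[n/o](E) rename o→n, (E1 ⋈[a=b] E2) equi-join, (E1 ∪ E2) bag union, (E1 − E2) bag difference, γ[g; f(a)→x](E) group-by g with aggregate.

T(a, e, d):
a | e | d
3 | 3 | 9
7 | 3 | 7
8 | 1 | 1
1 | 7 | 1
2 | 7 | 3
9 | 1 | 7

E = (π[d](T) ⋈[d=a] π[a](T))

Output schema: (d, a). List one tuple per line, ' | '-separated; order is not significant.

Subexpression sizes:
  T → 6
  π[d](T) → 6
  T → 6
  π[a](T) → 6
  (π[d](T) ⋈[d=a] π[a](T)) → 6

== RESULT ==
d | a
1 | 1
1 | 1
3 | 3
7 | 7
7 | 7
9 | 9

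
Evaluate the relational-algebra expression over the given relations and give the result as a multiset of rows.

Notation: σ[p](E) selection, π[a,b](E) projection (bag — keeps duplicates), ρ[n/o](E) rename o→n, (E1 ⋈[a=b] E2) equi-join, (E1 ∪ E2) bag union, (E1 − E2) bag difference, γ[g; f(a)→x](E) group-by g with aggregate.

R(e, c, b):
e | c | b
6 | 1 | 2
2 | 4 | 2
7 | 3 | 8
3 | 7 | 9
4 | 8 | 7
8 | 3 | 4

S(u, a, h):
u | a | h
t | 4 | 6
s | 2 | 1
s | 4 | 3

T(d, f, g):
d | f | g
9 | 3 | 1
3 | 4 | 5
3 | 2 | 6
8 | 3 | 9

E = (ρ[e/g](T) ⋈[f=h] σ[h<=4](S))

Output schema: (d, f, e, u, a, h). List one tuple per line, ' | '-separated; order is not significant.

Stepwise |·|:
  T → 4
  ρ[e/g](T) → 4
  S → 3
  σ[h<=4](S) → 2
  (ρ[e/g](T) ⋈[f=h] σ[h<=4](S)) → 2

== RESULT ==
d | f | e | u | a | h
8 | 3 | 9 | s | 4 | 3
9 | 3 | 1 | s | 4 | 3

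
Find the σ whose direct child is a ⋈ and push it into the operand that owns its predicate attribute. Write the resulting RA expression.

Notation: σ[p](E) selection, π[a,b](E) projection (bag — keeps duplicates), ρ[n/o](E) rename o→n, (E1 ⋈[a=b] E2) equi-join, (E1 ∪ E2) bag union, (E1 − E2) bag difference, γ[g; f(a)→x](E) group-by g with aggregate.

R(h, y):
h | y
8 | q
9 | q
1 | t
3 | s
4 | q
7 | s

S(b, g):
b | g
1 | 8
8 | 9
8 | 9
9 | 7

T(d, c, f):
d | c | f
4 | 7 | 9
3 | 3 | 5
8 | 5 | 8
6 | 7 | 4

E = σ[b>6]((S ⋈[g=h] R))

σ filters on b, owned by the left side.
E' = (σ[b>6](S) ⋈[g=h] R)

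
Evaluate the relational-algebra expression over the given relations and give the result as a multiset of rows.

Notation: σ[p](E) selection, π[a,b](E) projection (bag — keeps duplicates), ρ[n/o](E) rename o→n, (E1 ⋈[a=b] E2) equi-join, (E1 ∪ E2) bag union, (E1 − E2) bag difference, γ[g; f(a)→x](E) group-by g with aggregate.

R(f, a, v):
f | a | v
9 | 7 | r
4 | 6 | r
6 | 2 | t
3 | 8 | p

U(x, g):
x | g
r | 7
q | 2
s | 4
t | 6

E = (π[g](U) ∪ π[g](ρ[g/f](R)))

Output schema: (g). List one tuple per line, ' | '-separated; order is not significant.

Per-node cardinality:
  U → 4
  π[g](U) → 4
  R → 4
  ρ[g/f](R) → 4
  π[g](ρ[g/f](R)) → 4
  (π[g](U) ∪ π[g](ρ[g/f](R))) → 8

== RESULT ==
g
2
3
4
4
6
6
7
9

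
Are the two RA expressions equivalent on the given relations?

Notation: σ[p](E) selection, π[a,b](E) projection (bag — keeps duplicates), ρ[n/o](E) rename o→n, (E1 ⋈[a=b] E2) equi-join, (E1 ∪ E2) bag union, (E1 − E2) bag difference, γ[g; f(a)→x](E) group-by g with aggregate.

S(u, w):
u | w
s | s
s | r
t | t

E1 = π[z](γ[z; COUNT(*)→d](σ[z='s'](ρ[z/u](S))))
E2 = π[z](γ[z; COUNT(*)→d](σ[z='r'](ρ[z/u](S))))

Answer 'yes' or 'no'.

E1 row counts bottom-up:
  S → 3
  ρ[z/u](S) → 3
  σ[z='s'](ρ[z/u](S)) → 2
  γ[z; COUNT(*)→d](σ[z='s'](ρ[z/u](S))) → 1
  π[z](γ[z; COUNT(*)→d](σ[z='s'](ρ[z/u](S)))) → 1
E2 row counts bottom-up:
  S → 3
  ρ[z/u](S) → 3
  σ[z='r'](ρ[z/u](S)) → 0
  γ[z; COUNT(*)→d](σ[z='r'](ρ[z/u](S))) → 0
  π[z](γ[z; COUNT(*)→d](σ[z='r'](ρ[z/u](S)))) → 0

E1 result:
z
s
E2 result:
z
(0 rows)
Witness: ('s',) appears 1× in E1 but 0× in E2.

no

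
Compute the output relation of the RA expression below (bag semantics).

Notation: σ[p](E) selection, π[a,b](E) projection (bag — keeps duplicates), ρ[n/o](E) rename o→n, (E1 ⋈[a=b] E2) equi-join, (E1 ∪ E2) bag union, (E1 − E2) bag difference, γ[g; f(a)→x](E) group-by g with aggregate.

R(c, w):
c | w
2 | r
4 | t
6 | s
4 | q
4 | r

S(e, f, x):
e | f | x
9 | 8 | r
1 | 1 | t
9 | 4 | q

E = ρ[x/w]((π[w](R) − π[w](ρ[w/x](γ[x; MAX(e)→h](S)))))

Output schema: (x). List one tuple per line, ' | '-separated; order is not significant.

Per-node cardinality:
  R → 5
  π[w](R) → 5
  S → 3
  γ[x; MAX(e)→h](S) → 3
  ρ[w/x](γ[x; MAX(e)→h](S)) → 3
  π[w](ρ[w/x](γ[x; MAX(e)→h](S))) → 3
  (π[w](R) − π[w](ρ[w/x](γ[x; MAX(e)→h](S)))) → 2
  ρ[x/w]((π[w](R) − π[w](ρ[w/x](γ[x; MAX(e)→h](S))))) → 2

== RESULT ==
x
r
s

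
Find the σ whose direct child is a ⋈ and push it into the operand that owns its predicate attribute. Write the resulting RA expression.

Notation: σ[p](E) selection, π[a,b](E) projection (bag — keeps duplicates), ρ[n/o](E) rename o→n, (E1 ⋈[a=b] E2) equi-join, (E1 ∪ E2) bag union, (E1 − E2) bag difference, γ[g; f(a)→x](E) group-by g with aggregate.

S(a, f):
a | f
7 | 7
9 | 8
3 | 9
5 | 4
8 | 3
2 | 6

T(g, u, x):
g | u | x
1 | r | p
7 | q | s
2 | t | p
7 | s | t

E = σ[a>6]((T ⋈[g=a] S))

σ filters on a, owned by the right side.
E' = (T ⋈[g=a] σ[a>6](S))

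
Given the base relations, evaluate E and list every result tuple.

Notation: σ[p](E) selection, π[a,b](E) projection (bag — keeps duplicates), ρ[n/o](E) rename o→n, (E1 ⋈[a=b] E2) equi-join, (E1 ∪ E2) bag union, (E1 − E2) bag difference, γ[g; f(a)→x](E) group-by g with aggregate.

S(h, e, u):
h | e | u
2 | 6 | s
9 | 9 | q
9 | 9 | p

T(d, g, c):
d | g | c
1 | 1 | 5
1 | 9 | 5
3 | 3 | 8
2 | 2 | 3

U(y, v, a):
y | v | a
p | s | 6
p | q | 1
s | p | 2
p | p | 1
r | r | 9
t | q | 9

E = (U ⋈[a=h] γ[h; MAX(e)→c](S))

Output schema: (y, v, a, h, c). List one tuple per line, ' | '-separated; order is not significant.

Per-node cardinality:
  U → 6
  S → 3
  γ[h; MAX(e)→c](S) → 2
  (U ⋈[a=h] γ[h; MAX(e)→c](S)) → 3

== RESULT ==
y | v | a | h | c
r | r | 9 | 9 | 9
s | p | 2 | 2 | 6
t | q | 9 | 9 | 9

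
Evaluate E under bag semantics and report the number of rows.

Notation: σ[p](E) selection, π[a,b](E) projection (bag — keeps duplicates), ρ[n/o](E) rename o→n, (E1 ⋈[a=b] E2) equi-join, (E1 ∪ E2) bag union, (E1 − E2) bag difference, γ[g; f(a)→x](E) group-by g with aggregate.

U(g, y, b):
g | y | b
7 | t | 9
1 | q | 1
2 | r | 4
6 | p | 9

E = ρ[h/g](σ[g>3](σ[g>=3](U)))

Stepwise |·|:
  U → 4
  σ[g>=3](U) → 2
  σ[g>3](σ[g>=3](U)) → 2
  ρ[h/g](σ[g>3](σ[g>=3](U))) → 2

|E| = 2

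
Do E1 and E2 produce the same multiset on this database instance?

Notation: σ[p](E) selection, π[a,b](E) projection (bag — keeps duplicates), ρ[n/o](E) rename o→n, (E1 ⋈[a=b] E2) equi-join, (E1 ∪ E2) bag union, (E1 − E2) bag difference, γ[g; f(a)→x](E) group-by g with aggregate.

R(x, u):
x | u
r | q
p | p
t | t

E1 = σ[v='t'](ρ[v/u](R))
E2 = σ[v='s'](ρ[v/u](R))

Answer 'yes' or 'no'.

E1 per-node cardinality:
  R → 3
  ρ[v/u](R) → 3
  σ[v='t'](ρ[v/u](R)) → 1
E2 per-node cardinality:
  R → 3
  ρ[v/u](R) → 3
  σ[v='s'](ρ[v/u](R)) → 0

E1 result:
x | v
t | t
E2 result:
x | v
(0 rows)
Witness: ('t', 't') appears 1× in E1 but 0× in E2.

no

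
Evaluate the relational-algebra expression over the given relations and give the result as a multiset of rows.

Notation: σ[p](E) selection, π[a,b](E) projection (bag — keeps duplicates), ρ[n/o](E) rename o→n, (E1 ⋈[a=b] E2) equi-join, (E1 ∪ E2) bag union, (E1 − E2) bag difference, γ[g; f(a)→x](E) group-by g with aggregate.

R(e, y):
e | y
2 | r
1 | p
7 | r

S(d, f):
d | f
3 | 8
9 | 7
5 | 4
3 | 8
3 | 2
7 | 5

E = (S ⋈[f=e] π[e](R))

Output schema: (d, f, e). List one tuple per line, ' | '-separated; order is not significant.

Stepwise |·|:
  S → 6
  R → 3
  π[e](R) → 3
  (S ⋈[f=e] π[e](R)) → 2

== RESULT ==
d | f | e
3 | 2 | 2
9 | 7 | 7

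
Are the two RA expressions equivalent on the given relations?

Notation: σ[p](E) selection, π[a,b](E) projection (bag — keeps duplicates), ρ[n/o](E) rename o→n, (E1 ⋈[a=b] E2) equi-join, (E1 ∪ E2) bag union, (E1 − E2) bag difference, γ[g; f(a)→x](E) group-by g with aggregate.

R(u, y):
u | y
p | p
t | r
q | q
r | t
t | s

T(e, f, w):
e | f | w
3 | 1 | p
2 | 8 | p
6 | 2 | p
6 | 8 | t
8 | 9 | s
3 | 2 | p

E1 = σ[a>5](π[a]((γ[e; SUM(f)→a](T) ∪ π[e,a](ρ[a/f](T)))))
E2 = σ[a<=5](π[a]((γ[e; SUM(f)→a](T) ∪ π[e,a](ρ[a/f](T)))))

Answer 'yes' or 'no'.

E1 stepwise |·|:
  T → 6
  γ[e; SUM(f)→a](T) → 4
  T → 6
  ρ[a/f](T) → 6
  π[e,a](ρ[a/f](T)) → 6
  (γ[e; SUM(f)→a](T) ∪ π[e,a](ρ[a/f](T))) → 10
  π[a]((γ[e; SUM(f)→a](T) ∪ π[e,a](ρ[a/f](T)))) → 10
  σ[a>5](π[a]((γ[e; SUM(f)→a](T) ∪ π[e,a](ρ[a/f](T))))) → 6
E2 stepwise |·|:
  T → 6
  γ[e; SUM(f)→a](T) → 4
  T → 6
  ρ[a/f](T) → 6
  π[e,a](ρ[a/f](T)) → 6
  (γ[e; SUM(f)→a](T) ∪ π[e,a](ρ[a/f](T))) → 10
  π[a]((γ[e; SUM(f)→a](T) ∪ π[e,a](ρ[a/f](T)))) → 10
  σ[a<=5](π[a]((γ[e; SUM(f)→a](T) ∪ π[e,a](ρ[a/f](T))))) → 4

E1 result:
a
8
8
8
9
9
10
E2 result:
a
1
2
2
3
Witness: (1,) appears 0× in E1 but 1× in E2.

no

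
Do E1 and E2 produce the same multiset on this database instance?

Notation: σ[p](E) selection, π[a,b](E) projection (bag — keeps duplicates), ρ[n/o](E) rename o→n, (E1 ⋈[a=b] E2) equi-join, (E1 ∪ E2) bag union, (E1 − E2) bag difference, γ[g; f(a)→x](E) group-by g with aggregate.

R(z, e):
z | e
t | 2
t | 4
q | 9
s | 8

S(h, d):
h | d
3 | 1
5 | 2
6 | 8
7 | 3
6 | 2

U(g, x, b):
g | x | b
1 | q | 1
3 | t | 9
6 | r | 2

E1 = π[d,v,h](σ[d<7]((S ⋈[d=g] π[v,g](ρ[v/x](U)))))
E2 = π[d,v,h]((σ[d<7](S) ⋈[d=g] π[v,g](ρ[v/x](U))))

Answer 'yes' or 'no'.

E1 subexpression sizes:
  S → 5
  U → 3
  ρ[v/x](U) → 3
  π[v,g](ρ[v/x](U)) → 3
  (S ⋈[d=g] π[v,g](ρ[v/x](U))) → 2
  σ[d<7]((S ⋈[d=g] π[v,g](ρ[v/x](U)))) → 2
  π[d,v,h](σ[d<7]((S ⋈[d=g] π[v,g](ρ[v/x](U))))) → 2
E2 subexpression sizes:
  S → 5
  σ[d<7](S) → 4
  U → 3
  ρ[v/x](U) → 3
  π[v,g](ρ[v/x](U)) → 3
  (σ[d<7](S) ⋈[d=g] π[v,g](ρ[v/x](U))) → 2
  π[d,v,h]((σ[d<7](S) ⋈[d=g] π[v,g](ρ[v/x](U)))) → 2

E1 and E2 produce the same multiset:
d | v | h
1 | q | 3
3 | t | 7

yes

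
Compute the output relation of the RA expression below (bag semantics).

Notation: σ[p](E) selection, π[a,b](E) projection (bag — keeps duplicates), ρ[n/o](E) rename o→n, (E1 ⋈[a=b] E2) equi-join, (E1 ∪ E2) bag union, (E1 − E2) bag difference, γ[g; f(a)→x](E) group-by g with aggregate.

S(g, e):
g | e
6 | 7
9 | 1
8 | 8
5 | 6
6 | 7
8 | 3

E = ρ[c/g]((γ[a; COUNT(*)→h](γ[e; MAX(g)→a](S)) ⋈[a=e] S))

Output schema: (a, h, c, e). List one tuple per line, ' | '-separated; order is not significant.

Per-node cardinality:
  S → 6
  γ[e; MAX(g)→a](S) → 5
  γ[a; COUNT(*)→h](γ[e; MAX(g)→a](S)) → 4
  S → 6
  (γ[a; COUNT(*)→h](γ[e; MAX(g)→a](S)) ⋈[a=e] S) → 2
  ρ[c/g]((γ[a; COUNT(*)→h](γ[e; MAX(g)→a](S)) ⋈[a=e] S)) → 2

== RESULT ==
a | h | c | e
6 | 1 | 5 | 6
8 | 2 | 8 | 8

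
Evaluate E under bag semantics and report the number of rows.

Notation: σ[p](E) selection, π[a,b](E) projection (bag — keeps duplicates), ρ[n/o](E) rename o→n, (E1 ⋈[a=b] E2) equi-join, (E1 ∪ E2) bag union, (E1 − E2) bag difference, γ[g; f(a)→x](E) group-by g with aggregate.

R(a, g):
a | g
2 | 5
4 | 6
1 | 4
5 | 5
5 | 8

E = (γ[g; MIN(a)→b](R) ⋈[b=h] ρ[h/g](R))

Subexpression sizes:
  R → 5
  γ[g; MIN(a)→b](R) → 4
  R → 5
  ρ[h/g](R) → 5
  (γ[g; MIN(a)→b](R) ⋈[b=h] ρ[h/g](R)) → 3

|E| = 3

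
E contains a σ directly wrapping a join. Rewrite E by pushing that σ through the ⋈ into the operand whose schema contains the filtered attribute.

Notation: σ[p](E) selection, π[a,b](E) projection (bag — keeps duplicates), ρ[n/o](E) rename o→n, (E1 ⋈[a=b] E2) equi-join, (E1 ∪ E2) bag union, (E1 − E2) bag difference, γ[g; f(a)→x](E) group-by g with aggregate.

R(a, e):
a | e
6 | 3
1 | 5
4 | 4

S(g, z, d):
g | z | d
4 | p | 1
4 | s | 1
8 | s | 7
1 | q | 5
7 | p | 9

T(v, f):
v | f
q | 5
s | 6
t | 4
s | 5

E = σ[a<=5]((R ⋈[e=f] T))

σ filters on a, owned by the left side.
E' = (σ[a<=5](R) ⋈[e=f] T)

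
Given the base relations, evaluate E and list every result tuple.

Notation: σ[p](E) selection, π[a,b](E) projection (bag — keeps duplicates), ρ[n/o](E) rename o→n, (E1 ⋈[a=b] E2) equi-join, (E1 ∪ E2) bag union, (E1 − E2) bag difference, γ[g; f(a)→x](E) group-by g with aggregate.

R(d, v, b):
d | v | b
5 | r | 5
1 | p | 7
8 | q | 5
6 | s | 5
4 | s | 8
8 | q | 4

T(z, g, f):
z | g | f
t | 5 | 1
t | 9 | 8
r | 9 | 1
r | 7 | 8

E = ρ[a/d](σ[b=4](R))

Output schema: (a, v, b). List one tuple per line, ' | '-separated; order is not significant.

Stepwise |·|:
  R → 6
  σ[b=4](R) → 1
  ρ[a/d](σ[b=4](R)) → 1

== RESULT ==
a | v | b
8 | q | 4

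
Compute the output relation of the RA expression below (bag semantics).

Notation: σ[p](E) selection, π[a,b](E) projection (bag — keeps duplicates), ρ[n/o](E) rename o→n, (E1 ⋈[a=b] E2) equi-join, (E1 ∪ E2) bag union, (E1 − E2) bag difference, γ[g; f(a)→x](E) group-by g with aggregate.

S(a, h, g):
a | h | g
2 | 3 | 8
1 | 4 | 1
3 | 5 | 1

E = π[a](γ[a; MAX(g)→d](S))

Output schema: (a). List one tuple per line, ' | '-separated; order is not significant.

Per-node cardinality:
  S → 3
  γ[a; MAX(g)→d](S) → 3
  π[a](γ[a; MAX(g)→d](S)) → 3

== RESULT ==
a
1
2
3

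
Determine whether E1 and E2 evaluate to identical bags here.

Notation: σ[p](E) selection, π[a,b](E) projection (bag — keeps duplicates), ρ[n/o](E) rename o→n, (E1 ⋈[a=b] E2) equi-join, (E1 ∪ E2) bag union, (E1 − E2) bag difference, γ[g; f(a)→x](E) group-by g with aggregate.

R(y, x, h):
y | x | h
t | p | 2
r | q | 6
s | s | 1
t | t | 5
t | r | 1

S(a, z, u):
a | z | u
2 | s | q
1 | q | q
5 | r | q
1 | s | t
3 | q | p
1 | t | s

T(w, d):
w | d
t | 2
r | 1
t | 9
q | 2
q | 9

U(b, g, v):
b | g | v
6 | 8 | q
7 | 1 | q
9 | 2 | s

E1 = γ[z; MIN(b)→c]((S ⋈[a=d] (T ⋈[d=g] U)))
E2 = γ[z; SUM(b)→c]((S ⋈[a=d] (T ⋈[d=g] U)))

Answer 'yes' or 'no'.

E1 row counts bottom-up:
  S → 6
  T → 5
  U → 3
  (T ⋈[d=g] U) → 3
  (S ⋈[a=d] (T ⋈[d=g] U)) → 5
  γ[z; MIN(b)→c]((S ⋈[a=d] (T ⋈[d=g] U))) → 3
E2 row counts bottom-up:
  S → 6
  T → 5
  U → 3
  (T ⋈[d=g] U) → 3
  (S ⋈[a=d] (T ⋈[d=g] U)) → 5
  γ[z; SUM(b)→c]((S ⋈[a=d] (T ⋈[d=g] U))) → 3

E1 result:
z | c
q | 7
s | 7
t | 7
E2 result:
z | c
q | 7
s | 25
t | 7
Witness: ('s', 7) appears 1× in E1 but 0× in E2.

no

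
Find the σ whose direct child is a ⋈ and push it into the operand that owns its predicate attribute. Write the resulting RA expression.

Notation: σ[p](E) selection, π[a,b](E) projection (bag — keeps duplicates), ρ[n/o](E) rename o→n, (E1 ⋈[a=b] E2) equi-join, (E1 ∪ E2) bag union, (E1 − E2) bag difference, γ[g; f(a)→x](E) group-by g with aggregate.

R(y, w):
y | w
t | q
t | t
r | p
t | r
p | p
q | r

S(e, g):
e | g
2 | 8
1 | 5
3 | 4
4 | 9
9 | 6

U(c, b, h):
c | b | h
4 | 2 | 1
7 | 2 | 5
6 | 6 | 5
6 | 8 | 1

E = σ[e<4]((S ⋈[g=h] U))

σ filters on e, owned by the left side.
E' = (σ[e<4](S) ⋈[g=h] U)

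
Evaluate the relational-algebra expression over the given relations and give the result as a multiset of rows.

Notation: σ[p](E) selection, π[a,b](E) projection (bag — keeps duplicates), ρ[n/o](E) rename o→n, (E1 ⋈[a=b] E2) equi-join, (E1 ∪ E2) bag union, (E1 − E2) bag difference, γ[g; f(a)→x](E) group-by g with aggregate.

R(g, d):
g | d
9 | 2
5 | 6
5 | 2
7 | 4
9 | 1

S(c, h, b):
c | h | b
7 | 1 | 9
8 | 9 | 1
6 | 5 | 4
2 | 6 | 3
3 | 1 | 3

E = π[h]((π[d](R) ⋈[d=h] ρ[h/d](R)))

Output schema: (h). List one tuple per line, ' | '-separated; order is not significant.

Subexpression sizes:
  R → 5
  π[d](R) → 5
  R → 5
  ρ[h/d](R) → 5
  (π[d](R) ⋈[d=h] ρ[h/d](R)) → 7
  π[h]((π[d](R) ⋈[d=h] ρ[h/d](R))) → 7

== RESULT ==
h
1
2
2
2
2
4
6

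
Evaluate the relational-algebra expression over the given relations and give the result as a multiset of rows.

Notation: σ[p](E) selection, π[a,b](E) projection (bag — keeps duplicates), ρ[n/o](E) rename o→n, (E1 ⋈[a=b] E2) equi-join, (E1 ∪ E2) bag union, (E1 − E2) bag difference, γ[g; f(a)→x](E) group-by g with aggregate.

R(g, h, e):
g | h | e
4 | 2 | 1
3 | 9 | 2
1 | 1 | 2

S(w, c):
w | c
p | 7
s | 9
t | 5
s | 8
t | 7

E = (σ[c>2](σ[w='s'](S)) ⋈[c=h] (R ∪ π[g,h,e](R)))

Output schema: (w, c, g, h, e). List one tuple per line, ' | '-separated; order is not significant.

Row counts bottom-up:
  S → 5
  σ[w='s'](S) → 2
  σ[c>2](σ[w='s'](S)) → 2
  R → 3
  R → 3
  π[g,h,e](R) → 3
  (R ∪ π[g,h,e](R)) → 6
  (σ[c>2](σ[w='s'](S)) ⋈[c=h] (R ∪ π[g,h,e](R))) → 2

== RESULT ==
w | c | g | h | e
s | 9 | 3 | 9 | 2
s | 9 | 3 | 9 | 2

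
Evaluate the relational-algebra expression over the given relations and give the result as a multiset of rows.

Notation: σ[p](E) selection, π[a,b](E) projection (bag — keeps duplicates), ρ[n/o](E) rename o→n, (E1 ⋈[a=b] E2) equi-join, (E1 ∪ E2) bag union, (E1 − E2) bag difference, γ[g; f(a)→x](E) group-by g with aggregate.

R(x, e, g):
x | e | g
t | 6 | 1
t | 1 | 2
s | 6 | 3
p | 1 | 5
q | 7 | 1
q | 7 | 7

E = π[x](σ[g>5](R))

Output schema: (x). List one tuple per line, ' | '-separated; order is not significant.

Row counts bottom-up:
  R → 6
  σ[g>5](R) → 1
  π[x](σ[g>5](R)) → 1

== RESULT ==
x
q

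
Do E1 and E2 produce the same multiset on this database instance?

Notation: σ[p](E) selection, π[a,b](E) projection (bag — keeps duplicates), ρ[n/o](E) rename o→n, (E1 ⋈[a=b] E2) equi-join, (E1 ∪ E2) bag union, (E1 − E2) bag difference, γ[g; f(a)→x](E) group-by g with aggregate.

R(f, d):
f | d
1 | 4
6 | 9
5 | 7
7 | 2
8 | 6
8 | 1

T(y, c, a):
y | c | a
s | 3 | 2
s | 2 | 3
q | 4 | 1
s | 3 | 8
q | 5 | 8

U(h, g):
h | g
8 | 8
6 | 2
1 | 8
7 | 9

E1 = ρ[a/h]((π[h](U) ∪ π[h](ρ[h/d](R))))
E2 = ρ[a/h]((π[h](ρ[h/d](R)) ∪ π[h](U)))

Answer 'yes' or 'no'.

E1 per-node cardinality:
  U → 4
  π[h](U) → 4
  R → 6
  ρ[h/d](R) → 6
  π[h](ρ[h/d](R)) → 6
  (π[h](U) ∪ π[h](ρ[h/d](R))) → 10
  ρ[a/h]((π[h](U) ∪ π[h](ρ[h/d](R)))) → 10
E2 per-node cardinality:
  R → 6
  ρ[h/d](R) → 6
  π[h](ρ[h/d](R)) → 6
  U → 4
  π[h](U) → 4
  (π[h](ρ[h/d](R)) ∪ π[h](U)) → 10
  ρ[a/h]((π[h](ρ[h/d](R)) ∪ π[h](U))) → 10

E1 and E2 produce the same multiset:
a
1
1
2
4
6
6
7
7
8
9

yes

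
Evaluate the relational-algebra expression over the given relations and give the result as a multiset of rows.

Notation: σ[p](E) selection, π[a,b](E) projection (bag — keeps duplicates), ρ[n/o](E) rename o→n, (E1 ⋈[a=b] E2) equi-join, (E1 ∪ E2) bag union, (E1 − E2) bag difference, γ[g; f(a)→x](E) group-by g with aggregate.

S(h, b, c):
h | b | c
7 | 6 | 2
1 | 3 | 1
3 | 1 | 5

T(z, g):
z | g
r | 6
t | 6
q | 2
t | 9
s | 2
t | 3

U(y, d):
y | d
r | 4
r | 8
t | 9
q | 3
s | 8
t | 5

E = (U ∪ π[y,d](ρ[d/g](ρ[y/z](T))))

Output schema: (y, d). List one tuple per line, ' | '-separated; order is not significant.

Per-node cardinality:
  U → 6
  T → 6
  ρ[y/z](T) → 6
  ρ[d/g](ρ[y/z](T)) → 6
  π[y,d](ρ[d/g](ρ[y/z](T))) → 6
  (U ∪ π[y,d](ρ[d/g](ρ[y/z](T)))) → 12

== RESULT ==
y | d
q | 2
q | 3
r | 4
r | 6
r | 8
s | 2
s | 8
t | 3
t | 5
t | 6
t | 9
t | 9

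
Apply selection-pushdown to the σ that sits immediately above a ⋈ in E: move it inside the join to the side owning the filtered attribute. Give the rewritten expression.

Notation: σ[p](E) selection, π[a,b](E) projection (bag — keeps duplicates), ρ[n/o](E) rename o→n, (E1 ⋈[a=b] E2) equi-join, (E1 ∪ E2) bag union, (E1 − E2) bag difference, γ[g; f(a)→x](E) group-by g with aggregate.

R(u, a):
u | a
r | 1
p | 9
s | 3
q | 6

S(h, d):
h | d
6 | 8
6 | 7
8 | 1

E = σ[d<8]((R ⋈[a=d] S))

σ filters on d, owned by the right side.
E' = (R ⋈[a=d] σ[d<8](S))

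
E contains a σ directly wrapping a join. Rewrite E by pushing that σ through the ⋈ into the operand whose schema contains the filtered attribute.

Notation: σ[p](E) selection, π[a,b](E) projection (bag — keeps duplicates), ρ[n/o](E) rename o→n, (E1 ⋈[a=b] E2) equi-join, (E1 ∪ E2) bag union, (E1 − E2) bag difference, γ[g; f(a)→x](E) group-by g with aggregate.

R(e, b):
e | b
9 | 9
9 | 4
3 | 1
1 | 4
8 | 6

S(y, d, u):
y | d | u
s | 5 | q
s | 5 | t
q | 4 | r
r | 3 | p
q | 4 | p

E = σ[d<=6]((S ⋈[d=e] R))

σ filters on d, owned by the left side.
E' = (σ[d<=6](S) ⋈[d=e] R)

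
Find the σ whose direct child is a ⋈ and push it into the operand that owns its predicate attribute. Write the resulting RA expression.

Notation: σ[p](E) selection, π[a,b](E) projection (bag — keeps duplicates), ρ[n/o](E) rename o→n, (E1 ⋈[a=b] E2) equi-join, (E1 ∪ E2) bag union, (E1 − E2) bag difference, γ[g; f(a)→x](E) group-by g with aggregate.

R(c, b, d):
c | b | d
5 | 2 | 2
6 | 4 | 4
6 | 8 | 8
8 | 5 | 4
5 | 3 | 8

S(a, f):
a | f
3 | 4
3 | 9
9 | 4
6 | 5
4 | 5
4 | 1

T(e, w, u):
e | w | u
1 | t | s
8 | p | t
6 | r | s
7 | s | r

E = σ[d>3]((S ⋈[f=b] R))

σ filters on d, owned by the right side.
E' = (S ⋈[f=b] σ[d>3](R))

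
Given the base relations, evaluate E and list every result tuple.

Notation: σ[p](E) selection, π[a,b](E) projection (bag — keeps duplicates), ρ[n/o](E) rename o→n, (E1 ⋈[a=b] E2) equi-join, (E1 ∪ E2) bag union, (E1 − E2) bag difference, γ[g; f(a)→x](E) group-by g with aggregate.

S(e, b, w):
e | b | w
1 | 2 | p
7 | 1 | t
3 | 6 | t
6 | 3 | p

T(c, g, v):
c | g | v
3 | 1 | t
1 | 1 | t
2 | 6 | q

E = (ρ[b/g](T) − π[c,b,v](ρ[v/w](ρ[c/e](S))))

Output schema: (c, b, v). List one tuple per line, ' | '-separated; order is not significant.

Row counts bottom-up:
  T → 3
  ρ[b/g](T) → 3
  S → 4
  ρ[c/e](S) → 4
  ρ[v/w](ρ[c/e](S)) → 4
  π[c,b,v](ρ[v/w](ρ[c/e](S))) → 4
  (ρ[b/g](T) − π[c,b,v](ρ[v/w](ρ[c/e](S)))) → 3

== RESULT ==
c | b | v
1 | 1 | t
2 | 6 | q
3 | 1 | t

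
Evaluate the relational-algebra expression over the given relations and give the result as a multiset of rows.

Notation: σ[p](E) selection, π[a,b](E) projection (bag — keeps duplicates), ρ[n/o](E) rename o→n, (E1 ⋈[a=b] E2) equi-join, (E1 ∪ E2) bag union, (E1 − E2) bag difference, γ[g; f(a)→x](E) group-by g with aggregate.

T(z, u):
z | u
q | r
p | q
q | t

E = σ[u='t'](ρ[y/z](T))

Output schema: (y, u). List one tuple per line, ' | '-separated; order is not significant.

Stepwise |·|:
  T → 3
  ρ[y/z](T) → 3
  σ[u='t'](ρ[y/z](T)) → 1

== RESULT ==
y | u
q | t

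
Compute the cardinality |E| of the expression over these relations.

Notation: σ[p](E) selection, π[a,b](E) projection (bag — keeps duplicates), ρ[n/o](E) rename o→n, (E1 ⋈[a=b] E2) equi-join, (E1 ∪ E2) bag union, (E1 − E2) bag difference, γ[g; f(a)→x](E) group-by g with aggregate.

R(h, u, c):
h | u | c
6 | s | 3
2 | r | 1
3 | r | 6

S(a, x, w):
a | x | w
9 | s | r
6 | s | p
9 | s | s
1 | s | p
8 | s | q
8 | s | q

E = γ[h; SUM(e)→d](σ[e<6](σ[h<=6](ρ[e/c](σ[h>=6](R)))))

Subexpression sizes:
  R → 3
  σ[h>=6](R) → 1
  ρ[e/c](σ[h>=6](R)) → 1
  σ[h<=6](ρ[e/c](σ[h>=6](R))) → 1
  σ[e<6](σ[h<=6](ρ[e/c](σ[h>=6](R)))) → 1
  γ[h; SUM(e)→d](σ[e<6](σ[h<=6](ρ[e/c](σ[h>=6](R))))) → 1

|E| = 1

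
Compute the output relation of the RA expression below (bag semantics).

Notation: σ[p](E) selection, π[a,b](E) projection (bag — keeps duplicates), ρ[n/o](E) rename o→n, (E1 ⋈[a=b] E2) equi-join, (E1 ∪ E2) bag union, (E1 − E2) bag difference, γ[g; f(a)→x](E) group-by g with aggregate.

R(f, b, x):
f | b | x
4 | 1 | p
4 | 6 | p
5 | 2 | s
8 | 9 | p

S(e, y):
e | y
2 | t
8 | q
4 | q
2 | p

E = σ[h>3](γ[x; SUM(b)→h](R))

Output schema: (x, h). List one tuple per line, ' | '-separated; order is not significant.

Row counts bottom-up:
  R → 4
  γ[x; SUM(b)→h](R) → 2
  σ[h>3](γ[x; SUM(b)→h](R)) → 1

== RESULT ==
x | h
p | 16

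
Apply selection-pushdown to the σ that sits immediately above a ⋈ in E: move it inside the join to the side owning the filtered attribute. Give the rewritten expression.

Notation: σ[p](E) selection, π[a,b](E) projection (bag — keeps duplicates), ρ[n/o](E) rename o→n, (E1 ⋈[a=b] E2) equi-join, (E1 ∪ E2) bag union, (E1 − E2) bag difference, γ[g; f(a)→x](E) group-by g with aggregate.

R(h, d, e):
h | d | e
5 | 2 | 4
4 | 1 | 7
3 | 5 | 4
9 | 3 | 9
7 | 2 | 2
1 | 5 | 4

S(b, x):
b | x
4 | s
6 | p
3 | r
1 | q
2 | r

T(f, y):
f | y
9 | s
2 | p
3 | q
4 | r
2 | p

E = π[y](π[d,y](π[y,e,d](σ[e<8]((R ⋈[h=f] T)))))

σ filters on e, owned by the left side.
E' = π[y](π[d,y](π[y,e,d]((σ[e<8](R) ⋈[h=f] T))))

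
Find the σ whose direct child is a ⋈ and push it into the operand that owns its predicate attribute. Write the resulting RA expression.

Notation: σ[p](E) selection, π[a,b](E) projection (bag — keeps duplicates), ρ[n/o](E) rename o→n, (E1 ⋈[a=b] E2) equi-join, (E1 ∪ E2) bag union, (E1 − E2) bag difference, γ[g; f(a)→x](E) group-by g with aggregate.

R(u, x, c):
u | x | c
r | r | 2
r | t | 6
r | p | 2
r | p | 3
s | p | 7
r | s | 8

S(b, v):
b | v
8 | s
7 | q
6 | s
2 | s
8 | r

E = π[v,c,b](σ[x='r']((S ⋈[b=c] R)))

σ filters on x, owned by the right side.
E' = π[v,c,b]((S ⋈[b=c] σ[x='r'](R)))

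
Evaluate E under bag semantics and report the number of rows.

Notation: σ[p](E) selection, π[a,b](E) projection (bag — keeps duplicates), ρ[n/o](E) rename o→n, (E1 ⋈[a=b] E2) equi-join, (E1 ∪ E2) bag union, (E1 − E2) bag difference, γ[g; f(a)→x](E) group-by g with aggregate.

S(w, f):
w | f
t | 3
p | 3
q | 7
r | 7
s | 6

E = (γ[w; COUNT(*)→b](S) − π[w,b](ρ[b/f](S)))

Subexpression sizes:
  S → 5
  γ[w; COUNT(*)→b](S) → 5
  S → 5
  ρ[b/f](S) → 5
  π[w,b](ρ[b/f](S)) → 5
  (γ[w; COUNT(*)→b](S) − π[w,b](ρ[b/f](S))) → 5

|E| = 5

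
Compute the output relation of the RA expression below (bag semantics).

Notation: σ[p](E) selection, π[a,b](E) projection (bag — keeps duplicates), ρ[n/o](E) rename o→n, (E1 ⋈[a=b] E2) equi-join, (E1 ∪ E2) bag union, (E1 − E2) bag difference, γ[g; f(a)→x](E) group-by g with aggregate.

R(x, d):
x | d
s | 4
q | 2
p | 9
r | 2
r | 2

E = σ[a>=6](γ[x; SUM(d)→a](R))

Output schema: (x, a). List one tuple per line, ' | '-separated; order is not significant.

Stepwise |·|:
  R → 5
  γ[x; SUM(d)→a](R) → 4
  σ[a>=6](γ[x; SUM(d)→a](R)) → 1

== RESULT ==
x | a
p | 9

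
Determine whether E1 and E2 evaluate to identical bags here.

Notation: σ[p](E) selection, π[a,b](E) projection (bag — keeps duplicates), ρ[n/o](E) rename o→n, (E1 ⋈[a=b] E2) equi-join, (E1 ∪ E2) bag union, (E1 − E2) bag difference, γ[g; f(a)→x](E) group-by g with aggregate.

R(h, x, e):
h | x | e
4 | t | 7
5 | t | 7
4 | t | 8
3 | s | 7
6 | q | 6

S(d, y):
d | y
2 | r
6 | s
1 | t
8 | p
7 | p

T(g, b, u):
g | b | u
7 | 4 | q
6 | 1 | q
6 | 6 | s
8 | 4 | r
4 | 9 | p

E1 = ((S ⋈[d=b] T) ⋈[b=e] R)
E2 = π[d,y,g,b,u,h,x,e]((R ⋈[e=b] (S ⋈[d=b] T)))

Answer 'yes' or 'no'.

E1 per-node cardinality:
  S → 5
  T → 5
  (S ⋈[d=b] T) → 2
  R → 5
  ((S ⋈[d=b] T) ⋈[b=e] R) → 1
E2 per-node cardinality:
  R → 5
  S → 5
  T → 5
  (S ⋈[d=b] T) → 2
  (R ⋈[e=b] (S ⋈[d=b] T)) → 1
  π[d,y,g,b,u,h,x,e]((R ⋈[e=b] (S ⋈[d=b] T))) → 1

E1 and E2 produce the same multiset:
d | y | g | b | u | h | x | e
6 | s | 6 | 6 | s | 6 | q | 6

yes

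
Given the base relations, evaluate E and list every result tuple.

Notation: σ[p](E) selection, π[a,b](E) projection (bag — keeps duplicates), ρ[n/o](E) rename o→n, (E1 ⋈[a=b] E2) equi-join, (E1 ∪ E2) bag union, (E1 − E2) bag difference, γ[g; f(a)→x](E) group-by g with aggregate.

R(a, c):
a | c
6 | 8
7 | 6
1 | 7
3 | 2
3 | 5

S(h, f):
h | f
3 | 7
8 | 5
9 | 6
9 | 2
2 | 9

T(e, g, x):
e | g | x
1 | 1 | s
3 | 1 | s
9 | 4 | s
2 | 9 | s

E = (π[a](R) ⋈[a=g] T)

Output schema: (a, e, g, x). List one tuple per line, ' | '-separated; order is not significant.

Stepwise |·|:
  R → 5
  π[a](R) → 5
  T → 4
  (π[a](R) ⋈[a=g] T) → 2

== RESULT ==
a | e | g | x
1 | 1 | 1 | s
1 | 3 | 1 | s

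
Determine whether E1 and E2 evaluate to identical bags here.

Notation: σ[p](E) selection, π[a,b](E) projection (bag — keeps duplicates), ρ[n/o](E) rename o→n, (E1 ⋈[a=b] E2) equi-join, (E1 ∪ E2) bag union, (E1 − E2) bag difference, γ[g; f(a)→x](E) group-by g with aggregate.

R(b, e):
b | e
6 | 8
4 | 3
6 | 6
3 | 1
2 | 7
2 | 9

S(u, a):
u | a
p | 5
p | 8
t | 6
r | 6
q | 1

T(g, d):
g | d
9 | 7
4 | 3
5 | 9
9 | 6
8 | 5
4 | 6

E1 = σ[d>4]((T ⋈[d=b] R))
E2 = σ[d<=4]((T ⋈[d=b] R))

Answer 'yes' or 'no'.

E1 stepwise |·|:
  T → 6
  R → 6
  (T ⋈[d=b] R) → 5
  σ[d>4]((T ⋈[d=b] R)) → 4
E2 stepwise |·|:
  T → 6
  R → 6
  (T ⋈[d=b] R) → 5
  σ[d<=4]((T ⋈[d=b] R)) → 1

E1 result:
g | d | b | e
4 | 6 | 6 | 6
4 | 6 | 6 | 8
9 | 6 | 6 | 6
9 | 6 | 6 | 8
E2 result:
g | d | b | e
4 | 3 | 3 | 1
Witness: (9, 6, 6, 6) appears 1× in E1 but 0× in E2.

no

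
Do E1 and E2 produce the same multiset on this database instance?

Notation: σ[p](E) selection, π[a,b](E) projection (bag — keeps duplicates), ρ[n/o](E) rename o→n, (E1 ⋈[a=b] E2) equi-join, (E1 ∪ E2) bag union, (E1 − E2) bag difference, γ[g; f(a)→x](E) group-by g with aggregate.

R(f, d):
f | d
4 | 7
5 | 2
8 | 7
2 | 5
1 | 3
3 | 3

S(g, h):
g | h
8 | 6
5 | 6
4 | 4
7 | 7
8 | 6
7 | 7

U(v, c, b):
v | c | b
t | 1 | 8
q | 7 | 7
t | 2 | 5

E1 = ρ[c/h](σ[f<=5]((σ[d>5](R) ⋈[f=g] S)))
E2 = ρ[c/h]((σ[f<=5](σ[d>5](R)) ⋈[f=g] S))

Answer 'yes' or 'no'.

E1 row counts bottom-up:
  R → 6
  σ[d>5](R) → 2
  S → 6
  (σ[d>5](R) ⋈[f=g] S) → 3
  σ[f<=5]((σ[d>5](R) ⋈[f=g] S)) → 1
  ρ[c/h](σ[f<=5]((σ[d>5](R) ⋈[f=g] S))) → 1
E2 row counts bottom-up:
  R → 6
  σ[d>5](R) → 2
  σ[f<=5](σ[d>5](R)) → 1
  S → 6
  (σ[f<=5](σ[d>5](R)) ⋈[f=g] S) → 1
  ρ[c/h]((σ[f<=5](σ[d>5](R)) ⋈[f=g] S)) → 1

E1 and E2 produce the same multiset:
f | d | g | c
4 | 7 | 4 | 4

yes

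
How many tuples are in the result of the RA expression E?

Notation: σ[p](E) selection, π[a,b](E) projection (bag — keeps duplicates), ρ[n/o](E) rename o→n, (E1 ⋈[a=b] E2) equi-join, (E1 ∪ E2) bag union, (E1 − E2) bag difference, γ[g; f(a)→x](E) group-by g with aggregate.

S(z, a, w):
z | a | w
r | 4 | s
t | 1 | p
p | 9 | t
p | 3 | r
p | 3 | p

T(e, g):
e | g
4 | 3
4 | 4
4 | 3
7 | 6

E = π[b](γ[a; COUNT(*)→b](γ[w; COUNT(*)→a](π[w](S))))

Per-node cardinality:
  S → 5
  π[w](S) → 5
  γ[w; COUNT(*)→a](π[w](S)) → 4
  γ[a; COUNT(*)→b](γ[w; COUNT(*)→a](π[w](S))) → 2
  π[b](γ[a; COUNT(*)→b](γ[w; COUNT(*)→a](π[w](S)))) → 2

|E| = 2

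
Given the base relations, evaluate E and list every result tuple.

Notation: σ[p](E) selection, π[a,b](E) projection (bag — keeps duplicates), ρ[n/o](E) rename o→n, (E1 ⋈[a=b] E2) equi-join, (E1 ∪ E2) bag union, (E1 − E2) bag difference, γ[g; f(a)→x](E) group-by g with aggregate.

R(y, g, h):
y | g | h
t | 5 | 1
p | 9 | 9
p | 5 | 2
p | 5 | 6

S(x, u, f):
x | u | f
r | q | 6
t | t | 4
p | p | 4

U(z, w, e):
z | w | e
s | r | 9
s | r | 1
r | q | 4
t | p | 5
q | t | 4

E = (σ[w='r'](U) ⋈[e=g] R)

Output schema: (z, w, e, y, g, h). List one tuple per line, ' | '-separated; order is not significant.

Stepwise |·|:
  U → 5
  σ[w='r'](U) → 2
  R → 4
  (σ[w='r'](U) ⋈[e=g] R) → 1

== RESULT ==
z | w | e | y | g | h
s | r | 9 | p | 9 | 9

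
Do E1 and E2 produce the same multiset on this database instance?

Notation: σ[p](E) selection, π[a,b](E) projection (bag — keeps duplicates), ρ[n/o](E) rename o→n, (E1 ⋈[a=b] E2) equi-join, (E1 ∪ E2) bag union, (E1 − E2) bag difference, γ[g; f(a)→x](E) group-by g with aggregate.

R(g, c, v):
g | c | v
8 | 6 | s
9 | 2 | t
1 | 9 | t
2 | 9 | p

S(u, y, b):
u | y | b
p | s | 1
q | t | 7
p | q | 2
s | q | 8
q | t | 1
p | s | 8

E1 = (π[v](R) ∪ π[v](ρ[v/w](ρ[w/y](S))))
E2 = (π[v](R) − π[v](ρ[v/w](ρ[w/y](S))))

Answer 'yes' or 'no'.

E1 row counts bottom-up:
  R → 4
  π[v](R) → 4
  S → 6
  ρ[w/y](S) → 6
  ρ[v/w](ρ[w/y](S)) → 6
  π[v](ρ[v/w](ρ[w/y](S))) → 6
  (π[v](R) ∪ π[v](ρ[v/w](ρ[w/y](S)))) → 10
E2 row counts bottom-up:
  R → 4
  π[v](R) → 4
  S → 6
  ρ[w/y](S) → 6
  ρ[v/w](ρ[w/y](S)) → 6
  π[v](ρ[v/w](ρ[w/y](S))) → 6
  (π[v](R) − π[v](ρ[v/w](ρ[w/y](S)))) → 1

E1 result:
v
p
q
q
s
s
s
t
t
t
t
E2 result:
v
p
Witness: ('q',) appears 2× in E1 but 0× in E2.

no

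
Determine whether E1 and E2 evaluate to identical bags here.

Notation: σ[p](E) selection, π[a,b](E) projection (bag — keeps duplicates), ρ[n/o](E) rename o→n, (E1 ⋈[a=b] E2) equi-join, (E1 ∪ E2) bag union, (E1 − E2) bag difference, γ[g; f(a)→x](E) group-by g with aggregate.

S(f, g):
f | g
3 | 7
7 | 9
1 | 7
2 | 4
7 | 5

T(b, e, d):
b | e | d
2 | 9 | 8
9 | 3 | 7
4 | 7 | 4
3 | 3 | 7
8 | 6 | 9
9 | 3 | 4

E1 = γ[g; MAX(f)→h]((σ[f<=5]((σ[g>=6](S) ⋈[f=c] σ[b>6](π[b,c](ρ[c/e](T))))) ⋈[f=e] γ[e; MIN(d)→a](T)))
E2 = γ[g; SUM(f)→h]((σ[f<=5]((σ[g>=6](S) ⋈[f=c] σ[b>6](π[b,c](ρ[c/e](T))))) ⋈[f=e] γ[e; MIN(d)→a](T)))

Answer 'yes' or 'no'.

E1 per-node cardinality:
  S → 5
  σ[g>=6](S) → 3
  T → 6
  ρ[c/e](T) → 6
  π[b,c](ρ[c/e](T)) → 6
  σ[b>6](π[b,c](ρ[c/e](T))) → 3
  (σ[g>=6](S) ⋈[f=c] σ[b>6](π[b,c](ρ[c/e](T)))) → 2
  σ[f<=5]((σ[g>=6](S) ⋈[f=c] σ[b>6](π[b,c](ρ[c/e](T))))) → 2
  T → 6
  γ[e; MIN(d)→a](T) → 4
  (σ[f<=5]((σ[g>=6](S) ⋈[f=c] σ[b>6](π[b,c](ρ[c/e](T))))) ⋈[f=e] γ[e; MIN(d)→a](T)) → 2
  γ[g; MAX(f)→h]((σ[f<=5]((σ[g>=6](S) ⋈[f=c] σ[b>6](π[b,c](ρ[c/e](T))))) ⋈[f=e] γ[e; MIN(d)→a](T))) → 1
E2 per-node cardinality:
  S → 5
  σ[g>=6](S) → 3
  T → 6
  ρ[c/e](T) → 6
  π[b,c](ρ[c/e](T)) → 6
  σ[b>6](π[b,c](ρ[c/e](T))) → 3
  (σ[g>=6](S) ⋈[f=c] σ[b>6](π[b,c](ρ[c/e](T)))) → 2
  σ[f<=5]((σ[g>=6](S) ⋈[f=c] σ[b>6](π[b,c](ρ[c/e](T))))) → 2
  T → 6
  γ[e; MIN(d)→a](T) → 4
  (σ[f<=5]((σ[g>=6](S) ⋈[f=c] σ[b>6](π[b,c](ρ[c/e](T))))) ⋈[f=e] γ[e; MIN(d)→a](T)) → 2
  γ[g; SUM(f)→h]((σ[f<=5]((σ[g>=6](S) ⋈[f=c] σ[b>6](π[b,c](ρ[c/e](T))))) ⋈[f=e] γ[e; MIN(d)→a](T))) → 1

E1 result:
g | h
7 | 3
E2 result:
g | h
7 | 6
Witness: (7, 6) appears 0× in E1 but 1× in E2.

no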